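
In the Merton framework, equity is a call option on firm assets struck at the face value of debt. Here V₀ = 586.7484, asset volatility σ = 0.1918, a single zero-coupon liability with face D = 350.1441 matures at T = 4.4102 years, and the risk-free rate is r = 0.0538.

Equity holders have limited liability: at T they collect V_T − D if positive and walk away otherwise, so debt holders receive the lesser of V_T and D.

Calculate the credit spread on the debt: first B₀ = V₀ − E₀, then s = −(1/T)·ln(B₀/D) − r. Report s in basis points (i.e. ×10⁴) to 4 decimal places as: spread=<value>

With assets at 586.7484 and a single debt payment of 350.1441 at 4.4102 years:
d₁ = [ln(V₀/D) + (r + σ²/2)T] / (σ√T)
   = [ln(586.7484/350.1441) + (0.0538 + 0.5·0.1918²)·4.4102] / (0.1918·√4.4102)
   = [0.516251 + 0.318388] / 0.402789 = 2.072150
d₂ = d₁ − σ√T = 2.072150 − 0.402789 = 1.669361
N(d₁) = 0.980874,  N(d₂) = 0.952477,  e^(−rT) = 0.788779
E₀ = V₀·N(d₁) − D·e^(−rT)·N(d₂)
   = 586.7484·0.980874 − 350.1441·0.788779·0.952477 = 312.465194
B₀ = V₀ − E₀ = 586.7484 − 312.465194 = 274.283206
spread = −(1/T)·ln(B₀/D) − r = −(1/4.4102)·ln(274.283206/350.1441) − 0.0538 = 0.00156792
in basis points: 0.00156792 × 10⁴ = 15.6792 bp

spread=15.6792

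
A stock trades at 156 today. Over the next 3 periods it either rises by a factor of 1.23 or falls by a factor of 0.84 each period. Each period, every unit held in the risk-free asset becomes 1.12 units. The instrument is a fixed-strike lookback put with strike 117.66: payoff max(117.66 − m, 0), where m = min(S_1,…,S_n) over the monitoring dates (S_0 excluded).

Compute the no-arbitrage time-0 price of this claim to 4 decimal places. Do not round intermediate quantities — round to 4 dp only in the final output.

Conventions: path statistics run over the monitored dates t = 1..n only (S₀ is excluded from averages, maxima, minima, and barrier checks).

price = 0.7109

Under the martingale measure an up-move has probability p* = 0.7179; value the claim as the probability-weighted average of per-path payoffs, discounted 3 periods at R = 1.12.
Enumerate all 2^3 = 8 price paths (U = up ×1.23, D = down ×0.84); each path with k up-moves has probability p*^k·(1−p*)^(3−k).
DDD: m=92.4618, payoff=25.1982, prob=0.022438
UDD: m=135.3905, payoff=0.0000, prob=0.057115
DUD: m=131.0400, payoff=0.0000, prob=0.057115
UUD: m=191.8800, payoff=0.0000, prob=0.145383
DDU: m=110.0736, payoff=7.5864, prob=0.057115
UDU: m=161.1792, payoff=0.0000, prob=0.145383
DUU: m=131.0400, payoff=0.0000, prob=0.145383
UUU: m=191.8800, payoff=0.0000, prob=0.370067
Price = Σ prob·payoff / R^3 = 0.998693 / 1.404928 = 0.7109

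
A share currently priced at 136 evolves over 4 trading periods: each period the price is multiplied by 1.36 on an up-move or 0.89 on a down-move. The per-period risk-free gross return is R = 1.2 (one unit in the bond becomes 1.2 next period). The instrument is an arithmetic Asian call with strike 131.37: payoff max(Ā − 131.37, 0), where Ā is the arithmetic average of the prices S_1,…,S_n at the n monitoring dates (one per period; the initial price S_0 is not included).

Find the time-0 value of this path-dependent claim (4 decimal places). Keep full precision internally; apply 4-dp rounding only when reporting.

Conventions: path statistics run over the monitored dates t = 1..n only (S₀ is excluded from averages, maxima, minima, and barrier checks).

Under the martingale measure an up-move has probability p* = 0.6596; value the claim as the probability-weighted average of per-path payoffs, discounted 4 periods at R = 1.2.
Enumerate all 2^4 = 16 price paths (U = up ×1.36, D = down ×0.89); each path with k up-moves has probability p*^k·(1−p*)^(4−k).
DDDD: Ā=102.4927, payoff=0.0000, prob=0.013430
UDDD: Ā=156.6181, payoff=25.2481, prob=0.026021
DUDD: Ā=140.6381, payoff=9.2681, prob=0.026021
UUDD: Ā=214.9076, payoff=83.5376, prob=0.050416
DDUD: Ā=126.4159, payoff=0.0000, prob=0.026021
UDUD: Ā=193.1748, payoff=61.8048, prob=0.050416
DUUD: Ā=177.1948, payoff=45.8248, prob=0.050416
UUUD: Ā=270.7696, payoff=139.3996, prob=0.097682
DDDU: Ā=113.7581, payoff=0.0000, prob=0.026021
UDDU: Ā=173.8326, payoff=42.4626, prob=0.050416
DUDU: Ā=157.8526, payoff=26.4826, prob=0.050416
UUDU: Ā=241.2130, payoff=109.8430, prob=0.097682
DDUU: Ā=143.6304, payoff=12.2604, prob=0.050416
UDUU: Ā=219.4802, payoff=88.1102, prob=0.097682
DUUU: Ā=203.5002, payoff=72.1302, prob=0.097682
UUUU: Ā=310.9666, payoff=179.5966, prob=0.189258
Price = Σ prob·payoff / R^4 = 88.619432 / 2.073600 = 42.7370

price = 42.7370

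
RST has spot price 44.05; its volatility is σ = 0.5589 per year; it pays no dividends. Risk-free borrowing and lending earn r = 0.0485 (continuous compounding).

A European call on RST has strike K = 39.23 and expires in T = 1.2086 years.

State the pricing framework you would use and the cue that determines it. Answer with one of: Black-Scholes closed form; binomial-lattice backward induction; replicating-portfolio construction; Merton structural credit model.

framework: Black-Scholes closed form

Key observation: the instrument is a plain European call (strike 39.23) on a lognormal asset; the exact continuous-time formula applies directly.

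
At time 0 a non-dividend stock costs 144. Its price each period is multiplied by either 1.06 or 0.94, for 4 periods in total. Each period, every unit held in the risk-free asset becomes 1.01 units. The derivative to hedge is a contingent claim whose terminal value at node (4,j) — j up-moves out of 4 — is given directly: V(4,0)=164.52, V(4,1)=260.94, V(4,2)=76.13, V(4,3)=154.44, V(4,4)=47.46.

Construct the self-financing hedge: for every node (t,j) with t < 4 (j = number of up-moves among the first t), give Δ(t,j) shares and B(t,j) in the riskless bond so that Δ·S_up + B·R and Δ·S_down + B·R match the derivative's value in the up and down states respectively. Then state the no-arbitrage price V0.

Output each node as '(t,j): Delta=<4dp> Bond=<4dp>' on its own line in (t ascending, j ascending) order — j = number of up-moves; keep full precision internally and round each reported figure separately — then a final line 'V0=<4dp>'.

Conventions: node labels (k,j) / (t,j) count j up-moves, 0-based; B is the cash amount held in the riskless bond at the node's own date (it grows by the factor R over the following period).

(0,0): Delta=-2.0839 Bond=427.4775
(1,0): Delta=-2.8034 Bond=529.1497
(1,1): Delta=-1.6281 Bond=362.1826
(2,0): Delta=-4.3855 Bond=735.7513
(2,1): Delta=-1.8012 Bond=390.6482
(2,2): Delta=-1.5184 Bond=348.0589
(3,0): Delta=6.7180 Bond=-584.9208
(3,1): Delta=-11.4188 Bond=1691.7013
(3,2): Delta=4.2908 Bond=-531.9785
(3,3): Delta=-5.1981 Bond=982.6238
V0=127.4022

Since d<R<u, set p* = (R−d)/(u−d) = 0.5833; price each node as the discounted p*-expectation of its children.
Expiry values: V(4,0)=164.5200, V(4,1)=260.9400, V(4,2)=76.1300, V(4,3)=154.4400, V(4,4)=47.4600
(3,0): S=119.6041. Δ = (V_up−V_dn)/(S_up−S_dn) = (260.9400−164.5200)/(126.7803−112.4279) = 6.7180. V = [p*·260.9400 + (1−p*)·164.5200]/1.01 = 218.5792. B = V − Δ·S = -584.9208.
(3,1): S=134.8727. Δ = (V_up−V_dn)/(S_up−S_dn) = (76.1300−260.9400)/(142.9651−126.7803) = -11.4188. V = [p*·76.1300 + (1−p*)·260.9400]/1.01 = 151.6180. B = V − Δ·S = 1691.7013.
(3,2): S=152.0905. Δ = (V_up−V_dn)/(S_up−S_dn) = (154.4400−76.1300)/(161.2159−142.9651) = 4.2908. V = [p*·154.4400 + (1−p*)·76.1300]/1.01 = 120.6048. B = V − Δ·S = -531.9785.
(3,3): S=171.5063. Δ = (V_up−V_dn)/(S_up−S_dn) = (47.4600−154.4400)/(181.7967−161.2159) = -5.1981. V = [p*·47.4600 + (1−p*)·154.4400]/1.01 = 91.1238. B = V − Δ·S = 982.6238.
(2,0): S=127.2384. Δ = (V_up−V_dn)/(S_up−S_dn) = (151.6180−218.5792)/(134.8727−119.6041) = -4.3855. V = [p*·151.6180 + (1−p*)·218.5792]/1.01 = 177.7411. B = V − Δ·S = 735.7513.
(2,1): S=143.4816. Δ = (V_up−V_dn)/(S_up−S_dn) = (120.6048−151.6180)/(152.0905−134.8727) = -1.8012. V = [p*·120.6048 + (1−p*)·151.6180]/1.01 = 132.2049. B = V − Δ·S = 390.6482.
(2,2): S=161.7984. Δ = (V_up−V_dn)/(S_up−S_dn) = (91.1238−120.6048)/(171.5063−152.0905) = -1.5184. V = [p*·91.1238 + (1−p*)·120.6048]/1.01 = 102.3837. B = V − Δ·S = 348.0589.
(1,0): S=135.3600. Δ = (V_up−V_dn)/(S_up−S_dn) = (132.2049−177.7411)/(143.4816−127.2384) = -2.8034. V = [p*·132.2049 + (1−p*)·177.7411]/1.01 = 149.6815. B = V − Δ·S = 529.1497.
(1,1): S=152.6400. Δ = (V_up−V_dn)/(S_up−S_dn) = (102.3837−132.2049)/(161.7984−143.4816) = -1.6281. V = [p*·102.3837 + (1−p*)·132.2049]/1.01 = 113.6725. B = V − Δ·S = 362.1826.
(0,0): S=144.0000. Δ = (V_up−V_dn)/(S_up−S_dn) = (113.6725−149.6815)/(152.6400−135.3600) = -2.0839. V = [p*·113.6725 + (1−p*)·149.6815]/1.01 = 127.4022. B = V − Δ·S = 427.4775.
Verification: the root portfolio costs Δ(0,0)·S0 + B(0,0) = 127.4022, matching V0.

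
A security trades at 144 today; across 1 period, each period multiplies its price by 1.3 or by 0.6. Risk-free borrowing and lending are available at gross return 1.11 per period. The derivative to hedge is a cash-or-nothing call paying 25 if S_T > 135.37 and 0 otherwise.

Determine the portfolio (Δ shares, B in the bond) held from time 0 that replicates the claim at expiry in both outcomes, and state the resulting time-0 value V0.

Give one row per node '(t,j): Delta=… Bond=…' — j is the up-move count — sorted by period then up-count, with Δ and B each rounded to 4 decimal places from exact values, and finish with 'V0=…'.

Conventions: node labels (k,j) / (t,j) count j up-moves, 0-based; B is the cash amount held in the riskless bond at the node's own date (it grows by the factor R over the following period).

(0,0): Delta=0.2480 Bond=-19.3050
V0=16.4093

No-arbitrage ⇒ martingale measure with p* = (R−d)/(u−d) = 0.7286.
Payoffs at expiry: V(1,0)=0.0000, V(1,1)=25.0000
(0,0): S=144.0000. Δ = (V_up−V_dn)/(S_up−S_dn) = (25.0000−0.0000)/(187.2000−86.4000) = 0.2480. V = [p*·25.0000 + (1−p*)·0.0000]/1.11 = 16.4093. B = V − Δ·S = -19.3050.
Sanity check at the root: Δ(0,0)·S0 + B(0,0) reproduces V0 = 16.4093.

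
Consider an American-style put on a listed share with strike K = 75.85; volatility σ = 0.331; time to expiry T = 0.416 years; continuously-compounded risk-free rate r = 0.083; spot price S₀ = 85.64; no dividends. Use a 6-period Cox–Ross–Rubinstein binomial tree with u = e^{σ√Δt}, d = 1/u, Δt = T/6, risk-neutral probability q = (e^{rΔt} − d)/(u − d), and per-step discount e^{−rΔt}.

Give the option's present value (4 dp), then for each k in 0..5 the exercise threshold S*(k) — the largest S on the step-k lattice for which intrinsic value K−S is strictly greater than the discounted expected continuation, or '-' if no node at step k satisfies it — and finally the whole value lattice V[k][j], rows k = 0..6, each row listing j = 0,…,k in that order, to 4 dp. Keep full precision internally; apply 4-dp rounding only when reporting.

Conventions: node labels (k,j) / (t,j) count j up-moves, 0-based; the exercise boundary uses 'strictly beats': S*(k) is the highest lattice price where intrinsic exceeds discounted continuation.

params: Δt=0.06933 u=1.09107 d=0.91653 q=0.51129 e^(-rΔt)=0.99426
t_6 payoffs: 25.0846 15.4175 3.9095 0.0000 0.0000 0.0000 0.0000
t_5: node(5,0) S=55.3884 payoff=20.4616 vs cont=20.0263 → 20.4616 [stop]  node(5,1) S=65.9359 payoff=9.9141 vs cont=9.4788 → 9.9141 [stop]  node(5,2) S=78.4920 payoff=0.0000 vs cont=1.8996 → 1.8996 [wait]  node(5,3) S=93.4390 payoff=0.0000 vs cont=0.0000 → 0.0000 [wait]  node(5,4) S=111.2324 payoff=0.0000 vs cont=0.0000 → 0.0000 [wait]  node(5,5) S=132.4141 payoff=0.0000 vs cont=0.0000 → 0.0000 [wait]  ⇒ S*(5)=65.9359
t_4: node(4,0) S=60.4325 payoff=15.4175 vs cont=14.9823 → 15.4175 [stop]  node(4,1) S=71.9405 payoff=3.9095 vs cont=5.7830 → 5.7830 [wait]  node(4,2) S=85.6400 payoff=0.0000 vs cont=0.9230 → 0.9230 [wait]  node(4,3) S=101.9482 payoff=0.0000 vs cont=0.0000 → 0.0000 [wait]  node(4,4) S=121.3620 payoff=0.0000 vs cont=0.0000 → 0.0000 [wait]  ⇒ S*(4)=60.4325
t_3: node(3,0) S=65.9359 payoff=9.9141 vs cont=10.4313 → 10.4313 [wait]  node(3,1) S=78.4920 payoff=0.0000 vs cont=3.2792 → 3.2792 [wait]  node(3,2) S=93.4390 payoff=0.0000 vs cont=0.4485 → 0.4485 [wait]  node(3,3) S=111.2324 payoff=0.0000 vs cont=0.0000 → 0.0000 [wait]  ⇒ S*(3)=-
t_2: node(2,0) S=71.9405 payoff=3.9095 vs cont=6.7356 → 6.7356 [wait]  node(2,1) S=85.6400 payoff=0.0000 vs cont=1.8214 → 1.8214 [wait]  node(2,2) S=101.9482 payoff=0.0000 vs cont=0.2179 → 0.2179 [wait]  ⇒ S*(2)=-
t_1: node(1,0) S=78.4920 payoff=0.0000 vs cont=4.1988 → 4.1988 [wait]  node(1,1) S=93.4390 payoff=0.0000 vs cont=0.9958 → 0.9958 [wait]  ⇒ S*(1)=-
t_0: node(0,0) S=85.6400 payoff=0.0000 vs cont=2.5464 → 2.5464 [wait]  ⇒ S*(0)=-

price = 2.5464
boundary = - - - - 60.4325 65.9359
tree:
2.5464
4.1988 0.9958
6.7356 1.8214 0.2179
10.4313 3.2792 0.4485 0.0000
15.4175 5.7830 0.9230 0.0000 0.0000
20.4616 9.9141 1.8996 0.0000 0.0000 0.0000
25.0846 15.4175 3.9095 0.0000 0.0000 0.0000 0.0000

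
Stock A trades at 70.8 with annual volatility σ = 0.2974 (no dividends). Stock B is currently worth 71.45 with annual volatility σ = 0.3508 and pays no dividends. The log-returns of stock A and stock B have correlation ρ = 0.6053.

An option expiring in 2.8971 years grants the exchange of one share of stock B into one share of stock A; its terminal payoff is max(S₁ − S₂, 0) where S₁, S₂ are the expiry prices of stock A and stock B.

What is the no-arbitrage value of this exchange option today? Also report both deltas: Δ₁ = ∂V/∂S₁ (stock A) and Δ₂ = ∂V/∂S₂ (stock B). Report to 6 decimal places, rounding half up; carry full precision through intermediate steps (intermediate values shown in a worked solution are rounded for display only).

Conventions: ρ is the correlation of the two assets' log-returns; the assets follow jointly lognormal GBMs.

σ_eff = √(σ₁² + σ₂² − 2ρσ₁σ₂) = √(0.2974² + 0.3508² − 2·0.6053·0.2974·0.3508) = 0.291904
d₁ = (ln(S₁/S₂) + (q₂ − q₁ + σ_eff²/2)T) / (σ_eff√T) = (ln(70.8/71.45) + (0.0 − 0.0 + 0.042604)·2.8971) / 0.496846 = 0.230029
d₂ = d₁ − σ_eff√T = 0.230029 − 0.496846 = -0.266817
N(d₁) = 0.590965,  N(d₂) = 0.394805
V = S₁·e^{−q₁T}·N(d₁) − S₂·e^{−q₂T}·N(d₂) = 41.840357 − 28.208821 = 13.631535
Key observation: pricing in stock B-units makes this a unit-strike call on the ratio S₁/S₂ — the risk-free rate cancels and cannot affect the value.
Δ₁ = e^{−q₁T}·N(d₁) = 0.590965;  Δ₂ = −e^{−q₂T}·N(d₂) = -0.394805

exchange price = 13.631535
Δ1 = 0.590965
Δ2 = -0.394805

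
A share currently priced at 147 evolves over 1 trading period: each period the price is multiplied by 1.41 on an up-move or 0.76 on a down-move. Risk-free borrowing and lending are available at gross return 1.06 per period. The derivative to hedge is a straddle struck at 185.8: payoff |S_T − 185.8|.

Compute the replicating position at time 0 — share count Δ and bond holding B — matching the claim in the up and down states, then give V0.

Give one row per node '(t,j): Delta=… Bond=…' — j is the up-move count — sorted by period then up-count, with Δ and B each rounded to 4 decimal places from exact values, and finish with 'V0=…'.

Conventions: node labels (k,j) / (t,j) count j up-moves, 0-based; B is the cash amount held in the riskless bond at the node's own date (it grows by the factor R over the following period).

Risk-neutral probability p* = (R−d)/(u−d) = (1.06−0.76)/(1.41−0.76) = 0.4615.
Terminal payoffs: V(1,0)=74.0800, V(1,1)=21.4700
  t=0,j=0: stock 147.0000 → up 207.2700 (V=21.4700), down 111.7200 (V=74.0800). Price 46.9797; hedge Δ=-0.5506, bond B=127.9181.
As a check, the time-0 holding Δ(0,0)·S0 + B(0,0) comes to 46.9797 — exactly V0.

(0,0): Delta=-0.5506 Bond=127.9181
V0=46.9797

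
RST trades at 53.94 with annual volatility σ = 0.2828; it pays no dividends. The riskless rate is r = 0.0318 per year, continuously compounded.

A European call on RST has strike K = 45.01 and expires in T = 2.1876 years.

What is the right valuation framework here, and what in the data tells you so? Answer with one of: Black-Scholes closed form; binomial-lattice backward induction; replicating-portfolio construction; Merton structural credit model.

framework: Black-Scholes closed form

Key observation: a European-exercise option on RST struck at 45.01 — a GBM underlying with constant parameters — admits an analytic price: the data contain no early exercise, no discrete tree, no debt structure.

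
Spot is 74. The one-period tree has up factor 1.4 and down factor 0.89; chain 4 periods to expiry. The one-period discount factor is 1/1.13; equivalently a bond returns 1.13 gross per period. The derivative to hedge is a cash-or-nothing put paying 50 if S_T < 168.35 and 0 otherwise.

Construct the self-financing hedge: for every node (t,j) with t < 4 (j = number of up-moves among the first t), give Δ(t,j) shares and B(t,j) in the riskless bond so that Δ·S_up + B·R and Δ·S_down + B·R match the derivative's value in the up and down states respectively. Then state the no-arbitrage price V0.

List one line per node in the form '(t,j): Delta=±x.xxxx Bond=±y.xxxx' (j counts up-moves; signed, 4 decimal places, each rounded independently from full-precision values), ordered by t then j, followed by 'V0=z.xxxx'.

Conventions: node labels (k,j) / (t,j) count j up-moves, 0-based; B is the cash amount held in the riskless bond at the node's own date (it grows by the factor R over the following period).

(0,0): Delta=-0.3229 Bond=46.2925
(1,0): Delta=-0.2582 Bond=48.0442
(1,1): Delta=-0.3693 Bond=57.1100
(2,0): Delta=0.0000 Bond=39.1573
(2,1): Delta=-0.4428 Bond=71.3142
(2,2): Delta=-0.3167 Bond=56.9069
(3,0): Delta=0.0000 Bond=44.2478
(3,1): Delta=0.0000 Bond=44.2478
(3,2): Delta=-0.7595 Bond=121.4645
(3,3): Delta=0.0000 Bond=0.0000
V0=22.3945

The replicating-portfolio and risk-neutral prices coincide; use p* = (1.13−0.89)/(1.4−0.89) = 0.4706 for the latter.
At maturity the claim pays: V(4,0)=50.0000, V(4,1)=50.0000, V(4,2)=50.0000, V(4,3)=0.0000, V(4,4)=0.0000
  t=3,j=0: stock 52.1677 → up 73.0348 (V=50.0000), down 46.4293 (V=50.0000). Price 44.2478; hedge Δ=0.0000, bond B=44.2478.
  t=3,j=1: stock 82.0616 → up 114.8862 (V=50.0000), down 73.0348 (V=50.0000). Price 44.2478; hedge Δ=0.0000, bond B=44.2478.
  t=3,j=2: stock 129.0856 → up 180.7198 (V=0.0000), down 114.8862 (V=50.0000). Price 23.4253; hedge Δ=-0.7595, bond B=121.4645.
  t=3,j=3: stock 203.0560 → up 284.2784 (V=0.0000), down 180.7198 (V=0.0000). Price 0.0000; hedge Δ=0.0000, bond B=0.0000.
  t=2,j=0: stock 58.6154 → up 82.0616 (V=44.2478), down 52.1677 (V=44.2478). Price 39.1573; hedge Δ=0.0000, bond B=39.1573.
  t=2,j=1: stock 92.2040 → up 129.0856 (V=23.4253), down 82.0616 (V=44.2478). Price 30.4858; hedge Δ=-0.4428, bond B=71.3142.
  t=2,j=2: stock 145.0400 → up 203.0560 (V=0.0000), down 129.0856 (V=23.4253). Price 10.9749; hedge Δ=-0.3167, bond B=56.9069.
  t=1,j=0: stock 65.8600 → up 92.2040 (V=30.4858), down 58.6154 (V=39.1573). Price 31.0413; hedge Δ=-0.2582, bond B=48.0442.
  t=1,j=1: stock 103.6000 → up 145.0400 (V=10.9749), down 92.2040 (V=30.4858). Price 18.8533; hedge Δ=-0.3693, bond B=57.1100.
  t=0,j=0: stock 74.0000 → up 103.6000 (V=18.8533), down 65.8600 (V=31.0413). Price 22.3945; hedge Δ=-0.3229, bond B=46.2925.
As a check, the time-0 holding Δ(0,0)·S0 + B(0,0) comes to 22.3945 — exactly V0.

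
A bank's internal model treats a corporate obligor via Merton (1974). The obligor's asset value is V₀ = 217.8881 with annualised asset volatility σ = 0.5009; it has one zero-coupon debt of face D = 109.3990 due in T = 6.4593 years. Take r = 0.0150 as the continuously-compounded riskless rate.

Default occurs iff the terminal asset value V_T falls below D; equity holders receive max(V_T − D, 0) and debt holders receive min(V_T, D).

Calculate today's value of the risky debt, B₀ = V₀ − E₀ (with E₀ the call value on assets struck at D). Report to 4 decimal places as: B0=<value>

Apply the equity-as-call identities (strike 109.3990, horizon 6.4593 years):
d₁ = [ln(V₀/D) + (r + σ²/2)T] / (σ√T)
   = [ln(217.8881/109.3990) + (0.0150 + 0.5·0.5009²)·6.4593] / (0.5009·√6.4593)
   = [0.688980 + 0.907211] / 1.273045 = 1.253837
d₂ = d₁ − σ√T = 1.253837 − 1.273045 = -0.019208
N(d₁) = 0.895049,  N(d₂) = 0.492338,  e^(−rT) = 0.907656
E₀ = V₀·N(d₁) − D·e^(−rT)·N(d₂)
   = 217.8881·0.895049 − 109.3990·0.907656·0.492338 = 146.133114
B₀ = V₀ − E₀ = 217.8881 − 146.133114 = 71.754986

B0=71.7550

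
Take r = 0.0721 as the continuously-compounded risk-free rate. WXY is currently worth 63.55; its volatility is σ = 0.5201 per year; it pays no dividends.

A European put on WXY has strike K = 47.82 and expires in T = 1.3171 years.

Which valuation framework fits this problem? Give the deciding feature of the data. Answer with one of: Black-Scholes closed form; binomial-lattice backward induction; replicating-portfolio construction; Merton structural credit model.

framework: Black-Scholes closed form

Key observation: the strike-47.82 put on WXY is European-exercise on a continuously-modelled lognormal underlying, so its value is a single closed-form evaluation.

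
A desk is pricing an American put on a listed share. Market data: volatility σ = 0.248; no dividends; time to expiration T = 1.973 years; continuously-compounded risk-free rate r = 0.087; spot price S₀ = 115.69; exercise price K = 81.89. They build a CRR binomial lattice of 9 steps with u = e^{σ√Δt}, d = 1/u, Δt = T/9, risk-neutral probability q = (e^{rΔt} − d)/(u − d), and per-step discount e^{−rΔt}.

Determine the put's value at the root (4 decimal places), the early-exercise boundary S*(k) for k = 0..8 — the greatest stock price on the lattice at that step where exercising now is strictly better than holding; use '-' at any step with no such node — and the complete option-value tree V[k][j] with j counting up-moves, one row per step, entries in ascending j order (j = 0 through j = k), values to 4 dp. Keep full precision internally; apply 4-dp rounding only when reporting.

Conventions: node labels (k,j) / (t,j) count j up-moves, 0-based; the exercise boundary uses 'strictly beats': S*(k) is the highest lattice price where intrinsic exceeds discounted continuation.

price = 1.0004
boundary = - - - - - 64.7369 57.6399 64.7369 72.7078
tree:
1.0004
1.8608 0.3417
3.3892 0.6937 0.0700
6.0178 1.3886 0.1578 0.0016
10.3570 2.7300 0.3558 0.0037 0.0000
17.1531 5.2399 0.8022 0.0085 0.0000 0.0000
24.2501 9.7241 1.8082 0.0193 0.0000 0.0000 0.0000
30.5691 17.1531 4.0750 0.0441 0.0000 0.0000 0.0000 0.0000
36.1953 24.2501 9.1822 0.1007 0.0000 0.0000 0.0000 0.0000 0.0000
41.2047 30.5691 17.1531 0.2300 0.0000 0.0000 0.0000 0.0000 0.0000 0.0000

Δt=0.21922, u=1.12313, d=0.89037, q=0.55373, disc=e^(-rΔt)=0.98111
k=9 terminal: V=max(K-S,0) → 41.2047 30.5691 17.1531 0.2300 0.0000 0.0000 0.0000 0.0000 0.0000 0.0000
k=8: j=0 S=45.6947 intr=36.1953 cont=34.6483 V=36.1953[EX]; j=1 S=57.6399 intr=24.2501 cont=22.7031 V=24.2501[EX]; j=2 S=72.7078 intr=9.1822 cont=7.6352 V=9.1822[EX]; j=3 S=91.7146 intr=0.0000 cont=0.1007 V=0.1007[hold]; j=4 S=115.6900 intr=0.0000 cont=0.0000 V=0.0000[hold]; j=5 S=145.9329 intr=0.0000 cont=0.0000 V=0.0000[hold]; j=6 S=184.0818 intr=0.0000 cont=0.0000 V=0.0000[hold]; j=7 S=232.2033 intr=0.0000 cont=0.0000 V=0.0000[hold]; j=8 S=292.9044 intr=0.0000 cont=0.0000 V=0.0000[hold]  S*(8)=72.7078
k=7: j=0 S=51.3209 intr=30.5691 cont=29.0220 V=30.5691[EX]; j=1 S=64.7369 intr=17.1531 cont=15.6060 V=17.1531[EX]; j=2 S=81.6600 intr=0.2300 cont=4.0750 V=4.0750[hold]; j=3 S=103.0071 intr=0.0000 cont=0.0441 V=0.0441[hold]; j=4 S=129.9345 intr=0.0000 cont=0.0000 V=0.0000[hold]; j=5 S=163.9012 intr=0.0000 cont=0.0000 V=0.0000[hold]; j=6 S=206.7472 intr=0.0000 cont=0.0000 V=0.0000[hold]; j=7 S=260.7937 intr=0.0000 cont=0.0000 V=0.0000[hold]  S*(7)=64.7369
k=6: j=0 S=57.6399 intr=24.2501 cont=22.7031 V=24.2501[EX]; j=1 S=72.7078 intr=9.1822 cont=9.7241 V=9.7241[hold]; j=2 S=91.7146 intr=0.0000 cont=1.8082 V=1.8082[hold]; j=3 S=115.6900 intr=0.0000 cont=0.0193 V=0.0193[hold]; j=4 S=145.9329 intr=0.0000 cont=0.0000 V=0.0000[hold]; j=5 S=184.0818 intr=0.0000 cont=0.0000 V=0.0000[hold]; j=6 S=232.2033 intr=0.0000 cont=0.0000 V=0.0000[hold]  S*(6)=57.6399
k=5: j=0 S=64.7369 intr=17.1531 cont=15.9004 V=17.1531[EX]; j=1 S=81.6600 intr=0.2300 cont=5.2399 V=5.2399[hold]; j=2 S=103.0071 intr=0.0000 cont=0.8022 V=0.8022[hold]; j=3 S=129.9345 intr=0.0000 cont=0.0085 V=0.0085[hold]; j=4 S=163.9012 intr=0.0000 cont=0.0000 V=0.0000[hold]; j=5 S=206.7472 intr=0.0000 cont=0.0000 V=0.0000[hold]  S*(5)=64.7369
k=4: j=0 S=72.7078 intr=9.1822 cont=10.3570 V=10.3570[hold]; j=1 S=91.7146 intr=0.0000 cont=2.7300 V=2.7300[hold]; j=2 S=115.6900 intr=0.0000 cont=0.3558 V=0.3558[hold]; j=3 S=145.9329 intr=0.0000 cont=0.0037 V=0.0037[hold]; j=4 S=184.0818 intr=0.0000 cont=0.0000 V=0.0000[hold]  S*(4)=-
k=3: j=0 S=81.6600 intr=0.2300 cont=6.0178 V=6.0178[hold]; j=1 S=103.0071 intr=0.0000 cont=1.3886 V=1.3886[hold]; j=2 S=129.9345 intr=0.0000 cont=0.1578 V=0.1578[hold]; j=3 S=163.9012 intr=0.0000 cont=0.0016 V=0.0016[hold]  S*(3)=-
k=2: j=0 S=91.7146 intr=0.0000 cont=3.3892 V=3.3892[hold]; j=1 S=115.6900 intr=0.0000 cont=0.6937 V=0.6937[hold]; j=2 S=145.9329 intr=0.0000 cont=0.0700 V=0.0700[hold]  S*(2)=-
k=1: j=0 S=103.0071 intr=0.0000 cont=1.8608 V=1.8608[hold]; j=1 S=129.9345 intr=0.0000 cont=0.3417 V=0.3417[hold]  S*(1)=-
k=0: j=0 S=115.6900 intr=0.0000 cont=1.0004 V=1.0004[hold]  S*(0)=-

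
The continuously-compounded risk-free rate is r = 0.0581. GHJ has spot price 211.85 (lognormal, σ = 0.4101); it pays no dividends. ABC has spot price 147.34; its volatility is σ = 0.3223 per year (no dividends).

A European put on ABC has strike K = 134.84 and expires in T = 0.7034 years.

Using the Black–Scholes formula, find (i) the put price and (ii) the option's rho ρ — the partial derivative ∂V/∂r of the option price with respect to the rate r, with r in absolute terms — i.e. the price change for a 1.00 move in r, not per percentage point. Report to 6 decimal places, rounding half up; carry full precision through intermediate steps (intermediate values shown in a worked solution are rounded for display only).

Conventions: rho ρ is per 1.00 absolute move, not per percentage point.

σ√T = 0.3223·√0.7034 = 0.270310
d₁ = (ln(S/K) + (r+σ²/2)T) / (σ√T) = (ln(147.34/134.84) + (0.0581+0.3223²/2)·0.7034) / 0.270310 = (0.088654 + 0.077401) / 0.270310 = 0.614315
d₂ = d₁ − σ√T = 0.614315 − 0.270310 = 0.344005
e^{−rT} = 0.959956
N(−d₁) = 0.269504,  N(−d₂) = 0.365421
Put price V = K·e^{−rT}·N(−d₂) − S·N(−d₁) = 47.300314 − 39.708681 = 7.591634
ρ = −K·T·e^{−rT}·N(−d₂) = -33.271041

price = 7.591634
ρ = -33.271041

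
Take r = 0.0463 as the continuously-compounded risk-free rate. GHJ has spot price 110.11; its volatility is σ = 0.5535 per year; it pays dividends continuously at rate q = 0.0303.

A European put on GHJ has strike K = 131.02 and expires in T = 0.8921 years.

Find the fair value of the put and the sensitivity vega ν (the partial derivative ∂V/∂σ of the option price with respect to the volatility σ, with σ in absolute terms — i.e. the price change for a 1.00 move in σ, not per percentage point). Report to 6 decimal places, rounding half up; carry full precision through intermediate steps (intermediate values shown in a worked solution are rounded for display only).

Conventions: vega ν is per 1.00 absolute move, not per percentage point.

σ√T = 0.5535·√0.8921 = 0.522787
d₁ = (ln(S/K) + (r−q+σ²/2)T) / (σ√T) = (ln(110.11/131.02) + (0.0463−0.0303+0.5535²/2)·0.8921) / 0.522787 = (-0.173870 + 0.150926) / 0.522787 = -0.043887
d₂ = d₁ − σ√T = -0.043887 − 0.522787 = -0.566674
e^{−rT} = 0.959537
e^{−qT} = 0.973331
N(−d₁) = 0.517503,  N(−d₂) = 0.714532
Put price V = K·e^{−rT}·N(−d₂) − S·e^{−qT}·N(−d₁) = 89.829942 − 55.462603 = 34.367339
φ(d₁) = (1/√(2π))·e^{−d₁²/2} = 0.398558
ν = S·e^{−qT}·φ(d₁)·√T = 40.344664

price = 34.367339
ν = 40.344664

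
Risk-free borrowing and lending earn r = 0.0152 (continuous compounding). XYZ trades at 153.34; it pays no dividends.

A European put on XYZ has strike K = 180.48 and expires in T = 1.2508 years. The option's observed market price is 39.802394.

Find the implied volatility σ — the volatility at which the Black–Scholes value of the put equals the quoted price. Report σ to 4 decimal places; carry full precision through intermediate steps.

At σ = 0.3590 the Black–Scholes value reproduces the quote:
σ√T = 0.359·√1.2508 = 0.401503
d₁ = (ln(S/K) + (r+σ²/2)T) / (σ√T) = (ln(153.34/180.48) + (0.0152+0.359²/2)·1.2508) / 0.401503 = (-0.162962 + 0.099614) / 0.401503 = -0.157777
d₂ = d₁ − σ√T = -0.157777 − 0.401503 = -0.559280
e^{−rT} = 0.981167
N(−d₁) = 0.562684,  N(−d₂) = 0.712015
V = K·e^{−rT}·N(−d₂) − S·N(−d₁) = 126.084329 − 86.281936 = 39.802394 (the observed quote) — the price is monotone increasing in volatility, hence this σ is the only solution

sigma = 0.3590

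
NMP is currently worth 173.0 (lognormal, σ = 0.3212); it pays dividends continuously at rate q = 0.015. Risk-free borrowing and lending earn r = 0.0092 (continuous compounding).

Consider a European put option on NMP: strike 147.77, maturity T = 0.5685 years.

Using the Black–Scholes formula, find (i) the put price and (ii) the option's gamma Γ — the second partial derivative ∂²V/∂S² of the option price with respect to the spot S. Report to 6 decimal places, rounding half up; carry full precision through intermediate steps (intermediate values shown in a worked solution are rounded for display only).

price = 6.077729
Γ = 0.007082

σ√T = 0.3212·√0.5685 = 0.242181
d₁ = (ln(S/K) + (r−q+σ²/2)T) / (σ√T) = (ln(173.0/147.77) + (0.0092−0.015+0.3212²/2)·0.5685) / 0.242181 = (0.157635 + 0.026029) / 0.242181 = 0.758370
d₂ = d₁ − σ√T = 0.758370 − 0.242181 = 0.516189
e^{−rT} = 0.994783
e^{−qT} = 0.991509
N(−d₁) = 0.224115,  N(−d₂) = 0.302861
Put price V = K·e^{−rT}·N(−d₂) − S·e^{−qT}·N(−d₁) = 44.520340 − 38.442611 = 6.077729
φ(d₁) = (1/√(2π))·e^{−d₁²/2} = 0.299242
Γ = e^{−qT}·φ(d₁) / (S·σ·√T) = 0.007082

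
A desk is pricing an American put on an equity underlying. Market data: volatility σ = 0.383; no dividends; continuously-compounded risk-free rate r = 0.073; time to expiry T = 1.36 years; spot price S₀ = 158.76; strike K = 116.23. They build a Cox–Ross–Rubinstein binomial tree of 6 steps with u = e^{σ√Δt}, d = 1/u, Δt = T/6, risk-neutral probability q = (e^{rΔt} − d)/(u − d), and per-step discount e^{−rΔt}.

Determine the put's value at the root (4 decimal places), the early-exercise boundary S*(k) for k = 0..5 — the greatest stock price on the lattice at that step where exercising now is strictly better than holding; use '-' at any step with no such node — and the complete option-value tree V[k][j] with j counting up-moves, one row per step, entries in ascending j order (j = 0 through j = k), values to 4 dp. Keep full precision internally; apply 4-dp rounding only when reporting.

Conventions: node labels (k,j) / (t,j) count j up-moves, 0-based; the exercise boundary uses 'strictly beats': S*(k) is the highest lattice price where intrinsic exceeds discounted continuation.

params: Δt=0.22667 u=1.20003 d=0.83331 q=0.50004 e^(-rΔt)=0.98359
t_6 payoffs: 63.0689 39.6745 5.9851 0.0000 0.0000 0.0000 0.0000
t_5: node(5,0) S=63.7948 payoff=52.4352 vs cont=50.5278 → 52.4352 [stop]  node(5,1) S=91.8687 payoff=24.3613 vs cont=22.4539 → 24.3613 [stop]  node(5,2) S=132.2970 payoff=0.0000 vs cont=2.9432 → 2.9432 [wait]  node(5,3) S=190.5164 payoff=0.0000 vs cont=0.0000 → 0.0000 [wait]  node(5,4) S=274.3561 payoff=0.0000 vs cont=0.0000 → 0.0000 [wait]  node(5,5) S=395.0909 payoff=0.0000 vs cont=0.0000 → 0.0000 [wait]  ⇒ S*(5)=91.8687
t_4: node(4,0) S=76.5555 payoff=39.6745 vs cont=37.7671 → 39.6745 [stop]  node(4,1) S=110.2449 payoff=5.9851 vs cont=13.4274 → 13.4274 [wait]  node(4,2) S=158.7600 payoff=0.0000 vs cont=1.4473 → 1.4473 [wait]  node(4,3) S=228.6249 payoff=0.0000 vs cont=0.0000 → 0.0000 [wait]  node(4,4) S=329.2349 payoff=0.0000 vs cont=0.0000 → 0.0000 [wait]  ⇒ S*(4)=76.5555
t_3: node(3,0) S=91.8687 payoff=24.3613 vs cont=26.1143 → 26.1143 [wait]  node(3,1) S=132.2970 payoff=0.0000 vs cont=7.3149 → 7.3149 [wait]  node(3,2) S=190.5164 payoff=0.0000 vs cont=0.7117 → 0.7117 [wait]  node(3,3) S=274.3561 payoff=0.0000 vs cont=0.0000 → 0.0000 [wait]  ⇒ S*(3)=-
t_2: node(2,0) S=110.2449 payoff=5.9851 vs cont=16.4396 → 16.4396 [wait]  node(2,1) S=158.7600 payoff=0.0000 vs cont=3.9472 → 3.9472 [wait]  node(2,2) S=228.6249 payoff=0.0000 vs cont=0.3500 → 0.3500 [wait]  ⇒ S*(2)=-
t_1: node(1,0) S=132.2970 payoff=0.0000 vs cont=10.0257 → 10.0257 [wait]  node(1,1) S=190.5164 payoff=0.0000 vs cont=2.1132 → 2.1132 [wait]  ⇒ S*(1)=-
t_0: node(0,0) S=158.7600 payoff=0.0000 vs cont=5.9696 → 5.9696 [wait]  ⇒ S*(0)=-

price = 5.9696
boundary = - - - - 76.5555 91.8687
tree:
5.9696
10.0257 2.1132
16.4396 3.9472 0.3500
26.1143 7.3149 0.7117 0.0000
39.6745 13.4274 1.4473 0.0000 0.0000
52.4352 24.3613 2.9432 0.0000 0.0000 0.0000
63.0689 39.6745 5.9851 0.0000 0.0000 0.0000 0.0000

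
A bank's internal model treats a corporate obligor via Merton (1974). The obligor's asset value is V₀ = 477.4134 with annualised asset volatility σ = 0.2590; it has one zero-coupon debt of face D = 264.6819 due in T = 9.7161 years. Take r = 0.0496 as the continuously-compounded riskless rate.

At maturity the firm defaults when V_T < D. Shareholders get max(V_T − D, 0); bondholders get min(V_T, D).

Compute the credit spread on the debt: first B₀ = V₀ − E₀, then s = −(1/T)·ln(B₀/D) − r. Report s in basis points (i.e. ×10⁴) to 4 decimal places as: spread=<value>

spread=59.2736

With assets at 477.4134 and a single debt payment of 264.6819 at 9.7161 years:
d₁ = [ln(V₀/D) + (r + σ²/2)T] / (σ√T)
   = [ln(477.4134/264.6819) + (0.0496 + 0.5·0.2590²)·9.7161] / (0.2590·√9.7161)
   = [0.589854 + 0.807801] / 0.807320 = 1.731228
d₂ = d₁ − σ√T = 1.731228 − 0.807320 = 0.923908
N(d₁) = 0.958294,  N(d₂) = 0.822233,  e^(−rT) = 0.617597
E₀ = V₀·N(d₁) − D·e^(−rT)·N(d₂)
   = 477.4134·0.958294 − 264.6819·0.617597·0.822233 = 323.094799
B₀ = V₀ − E₀ = 477.4134 − 323.094799 = 154.318601
spread = −(1/T)·ln(B₀/D) − r = −(1/9.7161)·ln(154.318601/264.6819) − 0.0496 = 0.00592736
in basis points: 0.00592736 × 10⁴ = 59.2736 bp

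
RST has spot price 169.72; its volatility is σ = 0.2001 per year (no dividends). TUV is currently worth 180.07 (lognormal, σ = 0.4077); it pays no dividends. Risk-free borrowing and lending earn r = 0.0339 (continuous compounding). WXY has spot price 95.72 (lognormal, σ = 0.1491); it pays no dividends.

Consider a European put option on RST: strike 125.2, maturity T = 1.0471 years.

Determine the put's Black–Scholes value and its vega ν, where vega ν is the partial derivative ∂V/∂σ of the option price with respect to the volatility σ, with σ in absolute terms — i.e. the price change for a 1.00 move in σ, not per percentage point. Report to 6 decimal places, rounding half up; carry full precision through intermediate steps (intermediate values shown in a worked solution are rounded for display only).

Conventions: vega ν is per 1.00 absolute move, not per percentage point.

price = 0.589605
ν = 14.682366

σ√T = 0.2001·√1.0471 = 0.204758
d₁ = (ln(S/K) + (r+σ²/2)T) / (σ√T) = (ln(169.72/125.2) + (0.0339+0.2001²/2)·1.0471) / 0.204758 = (0.304238 + 0.056460) / 0.204758 = 1.761577
d₂ = d₁ − σ√T = 1.761577 − 0.204758 = 1.556819
e^{−rT} = 0.965126
N(−d₁) = 0.039070,  N(−d₂) = 0.059757
Put price V = K·e^{−rT}·N(−d₂) − S·N(−d₁) = 7.220635 − 6.631029 = 0.589605
φ(d₁) = (1/√(2π))·e^{−d₁²/2} = 0.084541
ν = S·φ(d₁)·√T = 14.682366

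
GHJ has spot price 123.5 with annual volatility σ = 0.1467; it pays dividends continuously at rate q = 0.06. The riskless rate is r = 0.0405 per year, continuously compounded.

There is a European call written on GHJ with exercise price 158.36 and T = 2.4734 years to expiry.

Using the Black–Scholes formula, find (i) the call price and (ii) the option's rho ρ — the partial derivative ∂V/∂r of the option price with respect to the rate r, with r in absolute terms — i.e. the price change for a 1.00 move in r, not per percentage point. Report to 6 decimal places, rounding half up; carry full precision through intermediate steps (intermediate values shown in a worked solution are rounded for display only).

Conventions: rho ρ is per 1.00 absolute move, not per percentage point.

price = 1.328308
ρ = 28.507502

σ√T = 0.1467·√2.4734 = 0.230716
d₁ = (ln(S/K) + (r−q+σ²/2)T) / (σ√T) = (ln(123.5/158.36) + (0.0405−0.06+0.1467²/2)·2.4734) / 0.230716 = (-0.248630 − 0.021616) / 0.230716 = -1.171338
d₂ = d₁ − σ√T = -1.171338 − 0.230716 = -1.402054
e^{−rT} = 0.904681
e^{−qT} = 0.862083
N(d₁) = 0.120731,  N(d₂) = 0.080450
Call price V = S·e^{−qT}·N(d₁) − K·e^{−rT}·N(d₂) = 12.853942 − 11.525634 = 1.328308
ρ = K·T·e^{−rT}·N(d₂) = 28.507502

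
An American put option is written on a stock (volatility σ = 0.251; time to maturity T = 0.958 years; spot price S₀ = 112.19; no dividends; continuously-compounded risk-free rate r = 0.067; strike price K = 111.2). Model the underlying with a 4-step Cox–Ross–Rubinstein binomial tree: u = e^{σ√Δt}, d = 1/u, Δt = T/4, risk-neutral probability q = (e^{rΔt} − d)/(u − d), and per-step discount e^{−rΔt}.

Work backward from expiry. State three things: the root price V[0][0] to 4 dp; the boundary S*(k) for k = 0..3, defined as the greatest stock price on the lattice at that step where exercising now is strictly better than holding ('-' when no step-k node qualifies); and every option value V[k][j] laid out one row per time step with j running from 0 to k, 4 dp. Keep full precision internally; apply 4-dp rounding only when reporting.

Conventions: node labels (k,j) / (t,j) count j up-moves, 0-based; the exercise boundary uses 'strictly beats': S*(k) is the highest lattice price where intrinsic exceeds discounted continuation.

price = 7.5506
boundary = - - 87.7526 99.2218
tree:
7.5506
13.6151 2.5081
23.4474 5.4811 0.0000
33.5909 11.9782 0.0000 0.0000
42.5618 23.4474 0.0000 0.0000 0.0000

Δt=0.23950  u=1.13070  d=0.88441  q=0.53501  discount=0.98408
step 4 (expiry): payoffs max(K−S,0) = 42.5618 23.4474 0.0000 0.0000 0.0000
step 3: (k=3,j=0): S=77.6091, K−S=33.5909, hold=31.8207 ⇒ V=33.5909 exercise | (k=3,j=1): S=99.2218, K−S=11.9782, hold=10.7293 ⇒ V=11.9782 exercise | (k=3,j=2): S=126.8531, K−S=0.0000, hold=0.0000 ⇒ V=0.0000 continue | (k=3,j=3): S=162.1793, K−S=0.0000, hold=0.0000 ⇒ V=0.0000 continue  boundary S*=99.2218
step 2: (k=2,j=0): S=87.7526, K−S=23.4474, hold=21.6773 ⇒ V=23.4474 exercise | (k=2,j=1): S=112.1900, K−S=0.0000, hold=5.4811 ⇒ V=5.4811 continue | (k=2,j=2): S=143.4328, K−S=0.0000, hold=0.0000 ⇒ V=0.0000 continue  boundary S*=87.7526
step 1: (k=1,j=0): S=99.2218, K−S=11.9782, hold=13.6151 ⇒ V=13.6151 continue | (k=1,j=1): S=126.8531, K−S=0.0000, hold=2.5081 ⇒ V=2.5081 continue  boundary S*=-
step 0: (k=0,j=0): S=112.1900, K−S=0.0000, hold=7.5506 ⇒ V=7.5506 continue  boundary S*=-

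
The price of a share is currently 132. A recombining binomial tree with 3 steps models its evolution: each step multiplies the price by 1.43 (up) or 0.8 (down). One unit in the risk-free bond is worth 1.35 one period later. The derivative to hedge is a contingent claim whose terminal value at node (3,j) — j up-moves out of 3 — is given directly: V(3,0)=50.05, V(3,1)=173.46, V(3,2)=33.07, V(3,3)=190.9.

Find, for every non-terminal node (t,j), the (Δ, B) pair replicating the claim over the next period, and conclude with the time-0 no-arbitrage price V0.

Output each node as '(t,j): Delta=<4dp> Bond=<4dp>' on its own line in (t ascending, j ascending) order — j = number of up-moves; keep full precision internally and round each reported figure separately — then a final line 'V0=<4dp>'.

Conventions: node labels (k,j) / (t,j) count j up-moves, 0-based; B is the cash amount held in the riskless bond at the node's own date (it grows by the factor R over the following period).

Under the risk-neutral measure, an up-move has probability p* = (R−d)/(u−d) = 0.8730 and values discount at R = 1.35.
Expiry values: V(3,0)=50.0500, V(3,1)=173.4600, V(3,2)=33.0700, V(3,3)=190.9000
Node (2,0) S=84.4800: V=(p*·173.4600+(1−p*)·50.0500)/1.35=116.8807; Δ=(173.4600−50.0500)/(120.8064−67.5840)=2.3188; B=V−Δ·S=-79.0082
Node (2,1) S=151.0080: V=(p*·33.0700+(1−p*)·173.4600)/1.35=37.7017; Δ=(33.0700−173.4600)/(215.9414−120.8064)=-1.4757; B=V−Δ·S=260.5430
Node (2,2) S=269.9268: V=(p*·190.9000+(1−p*)·33.0700)/1.35=126.5616; Δ=(190.9000−33.0700)/(385.9953−215.9414)=0.9281; B=V−Δ·S=-123.9623
Node (1,0) S=105.6000: V=(p*·37.7017+(1−p*)·116.8807)/1.35=35.3749; Δ=(37.7017−116.8807)/(151.0080−84.4800)=-1.1902; B=V−Δ·S=161.0558
Node (1,1) S=188.7600: V=(p*·126.5616+(1−p*)·37.7017)/1.35=85.3909; Δ=(126.5616−37.7017)/(269.9268−151.0080)=0.7472; B=V−Δ·S=-55.6564
Node (0,0) S=132.0000: V=(p*·85.3909+(1−p*)·35.3749)/1.35=58.5479; Δ=(85.3909−35.3749)/(188.7600−105.6000)=0.6014; B=V−Δ·S=-20.8425
Verification: the root portfolio costs Δ(0,0)·S0 + B(0,0) = 58.5479, matching V0.

(0,0): Delta=0.6014 Bond=-20.8425
(1,0): Delta=-1.1902 Bond=161.0558
(1,1): Delta=0.7472 Bond=-55.6564
(2,0): Delta=2.3188 Bond=-79.0082
(2,1): Delta=-1.4757 Bond=260.5430
(2,2): Delta=0.9281 Bond=-123.9623
V0=58.5479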